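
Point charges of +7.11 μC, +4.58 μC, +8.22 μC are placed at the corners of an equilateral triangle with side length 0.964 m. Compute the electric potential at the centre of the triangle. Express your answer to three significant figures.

Electric potential is a scalar, so the contributions from each charge add algebraically: V = Σ kqᵢ/rᵢ.
The distance from each vertex to the centroid is a/√3 = 0.557 m.
V = k[(7.11×10⁻⁶)/(0.557) + (4.58×10⁻⁶)/(0.557) + (8.22×10⁻⁶)/(0.557)] = 3.22×10⁵ V.

3.22×10⁵ V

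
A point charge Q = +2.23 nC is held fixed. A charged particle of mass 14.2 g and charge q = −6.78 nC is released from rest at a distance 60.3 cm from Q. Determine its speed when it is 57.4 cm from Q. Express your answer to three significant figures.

1.27×10⁻³ m/s

Only the electrostatic force acts, so mechanical energy is conserved: ½mv² = U₁ − U₂ = kQq(1/r₁ − 1/r₂).
U₁ − U₂ = (8.99×10⁹ N·m²/C²)(2.23×10⁻⁹ C)(-6.78×10⁻⁹ C)(1/0.603 − 1/0.574) = 1.14×10⁻⁸ J.
v = √(2·1.14×10⁻⁸/0.0142) = 1.27×10⁻³ m/s.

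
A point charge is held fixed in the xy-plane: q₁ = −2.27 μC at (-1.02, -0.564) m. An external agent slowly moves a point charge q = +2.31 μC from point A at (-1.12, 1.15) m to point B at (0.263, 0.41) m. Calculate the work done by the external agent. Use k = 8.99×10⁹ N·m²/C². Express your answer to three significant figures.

-1.81×10⁻³ J

For quasistatic motion the external work equals the change in potential energy: W_ext = qΔV = q(V_B − V_A).
At A: distance to the source charge is 1.72 m; V_A = kq₁/r = -1.19×10⁴ V.
At B: distance to the source charge is 1.61 m; V_B = kq₁/r = -1.27×10⁴ V.
ΔV = V_B − V_A = -783 V.
W_ext = qΔV = (2.31×10⁻⁶ C)(-783 V) = -1.81×10⁻³ J.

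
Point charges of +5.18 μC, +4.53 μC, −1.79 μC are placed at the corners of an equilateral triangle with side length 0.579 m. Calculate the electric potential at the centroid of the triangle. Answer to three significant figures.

Electric potential is a scalar, so the contributions from each charge add algebraically: V = Σ kqᵢ/rᵢ.
The distance from each vertex to the centroid is a/√3 = 0.334 m.
V = k[(5.18×10⁻⁶)/(0.334) + (4.53×10⁻⁶)/(0.334) + (-1.79×10⁻⁶)/(0.334)] = 2.13×10⁵ V.

2.13×10⁵ V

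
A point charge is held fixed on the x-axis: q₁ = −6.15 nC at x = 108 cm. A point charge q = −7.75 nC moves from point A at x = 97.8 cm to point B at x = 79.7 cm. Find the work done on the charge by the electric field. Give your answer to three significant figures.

The work done by the electric force is W_field = −ΔU = −q(V_B − V_A) = q(V_A − V_B).
At A: distance to the source charge is 0.102 m; V_A = kq₁/r = -542 V.
At B: distance to the source charge is 0.283 m; V_B = kq₁/r = -195 V.
ΔV = V_B − V_A = 347 V.
W_field = −qΔV = −(-7.75×10⁻⁹ C)(347 V) = 2.69×10⁻⁶ J.

2.69×10⁻⁶ J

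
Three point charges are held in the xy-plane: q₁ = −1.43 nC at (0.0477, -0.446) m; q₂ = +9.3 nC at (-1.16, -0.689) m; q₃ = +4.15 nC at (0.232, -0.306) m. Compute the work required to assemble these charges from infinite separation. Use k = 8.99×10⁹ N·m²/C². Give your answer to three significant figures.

The work to assemble the configuration equals its total potential energy, U = Σ kqᵢqⱼ/rᵢⱼ over all pairs.
Pair separations: r₁₂ = 1.23 m, r₁₃ = 0.231 m, r₂₃ = 1.44 m.
U = (-9.71×10⁻⁸) + (-2.31×10⁻⁷) + (2.40×10⁻⁷) = -8.72×10⁻⁸ J.

-8.72×10⁻⁸ J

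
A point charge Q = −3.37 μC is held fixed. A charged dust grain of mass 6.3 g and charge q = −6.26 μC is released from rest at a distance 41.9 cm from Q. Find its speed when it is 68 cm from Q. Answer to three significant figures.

7.43 m/s

Only the electrostatic force acts, so mechanical energy is conserved: ½mv² = U₁ − U₂ = kQq(1/r₁ − 1/r₂).
U₁ − U₂ = (8.99×10⁹ N·m²/C²)(-3.37×10⁻⁶ C)(-6.26×10⁻⁶ C)(1/0.419 − 1/0.680) = 0.174 J.
v = √(2·0.174/6.30×10⁻³) = 7.43 m/s.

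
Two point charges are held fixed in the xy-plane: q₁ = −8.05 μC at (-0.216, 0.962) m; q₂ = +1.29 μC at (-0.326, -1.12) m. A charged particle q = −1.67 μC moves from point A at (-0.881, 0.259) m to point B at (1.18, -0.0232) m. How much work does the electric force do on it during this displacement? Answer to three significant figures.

0.0515 J

The work done by the electric force is W_field = −ΔU = −q(V_B − V_A) = q(V_A − V_B).
At A: distances to the source charges are 0.968 m, 1.49 m; V_A = Σ kqᵢ/rᵢ = -6.70×10⁴ V.
At B: distances to the source charges are 1.71 m, 1.86 m; V_B = Σ kqᵢ/rᵢ = -3.61×10⁴ V.
ΔV = V_B − V_A = 3.09×10⁴ V.
W_field = −qΔV = −(-1.67×10⁻⁶ C)(3.09×10⁴ V) = 0.0515 J.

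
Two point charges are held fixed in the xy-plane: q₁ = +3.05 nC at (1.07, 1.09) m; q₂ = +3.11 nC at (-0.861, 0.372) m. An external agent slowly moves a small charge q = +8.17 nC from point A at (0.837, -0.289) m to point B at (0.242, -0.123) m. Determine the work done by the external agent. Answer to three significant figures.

For quasistatic motion the external work equals the change in potential energy: W_ext = qΔV = q(V_B − V_A).
At A: distances to the source charges are 1.40 m, 1.82 m; V_A = Σ kqᵢ/rᵢ = 34.9 V.
At B: distances to the source charges are 1.47 m, 1.21 m; V_B = Σ kqᵢ/rᵢ = 41.8 V.
ΔV = V_B − V_A = 6.85 V.
W_ext = qΔV = (8.17×10⁻⁹ C)(6.85 V) = 5.59×10⁻⁸ J.

5.59×10⁻⁸ J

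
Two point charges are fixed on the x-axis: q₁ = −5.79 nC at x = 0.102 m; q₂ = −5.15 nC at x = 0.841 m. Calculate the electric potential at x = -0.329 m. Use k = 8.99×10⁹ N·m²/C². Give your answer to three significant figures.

-160 V

Electric potential is a scalar, so the contributions from each charge add algebraically: V = Σ kqᵢ/rᵢ.
Distances from the field point to each charge: r₁ = 0.431 m, r₂ = 1.17 m.
V = k[(-5.79×10⁻⁹)/(0.431) + (-5.15×10⁻⁹)/(1.17)] = -160 V.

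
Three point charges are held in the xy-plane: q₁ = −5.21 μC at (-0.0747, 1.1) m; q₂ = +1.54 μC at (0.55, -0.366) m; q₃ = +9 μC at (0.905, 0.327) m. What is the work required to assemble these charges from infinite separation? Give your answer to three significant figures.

The work to assemble the configuration equals its total potential energy, U = Σ kqᵢqⱼ/rᵢⱼ over all pairs.
Pair separations: r₁₂ = 1.59 m, r₁₃ = 1.25 m, r₂₃ = 0.779 m.
U = (-0.0453) + (-0.338) + (0.160) = -0.223 J.

-0.223 J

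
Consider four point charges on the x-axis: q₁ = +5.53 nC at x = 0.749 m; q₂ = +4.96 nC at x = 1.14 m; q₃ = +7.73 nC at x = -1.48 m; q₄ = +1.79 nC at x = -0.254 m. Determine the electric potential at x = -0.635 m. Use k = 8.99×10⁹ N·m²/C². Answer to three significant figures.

The total potential is the scalar sum of each charge's contribution, V = Σ kqᵢ/rᵢ.
Distances from the field point to each charge: r₁ = 1.38 m, r₂ = 1.77 m, r₃ = 0.845 m, r₄ = 0.381 m.
V = k[(5.53×10⁻⁹)/(1.38) + (4.96×10⁻⁹)/(1.77) + (7.73×10⁻⁹)/(0.845) + (1.79×10⁻⁹)/(0.381)] = 186 V.

186 V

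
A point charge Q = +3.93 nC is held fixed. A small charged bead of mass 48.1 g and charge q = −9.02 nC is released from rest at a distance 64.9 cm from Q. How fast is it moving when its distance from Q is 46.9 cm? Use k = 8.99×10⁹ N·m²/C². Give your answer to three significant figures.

2.80×10⁻³ m/s

Only the electrostatic force acts, so mechanical energy is conserved: ½mv² = U₁ − U₂ = kQq(1/r₁ − 1/r₂).
U₁ − U₂ = (8.99×10⁹ N·m²/C²)(3.93×10⁻⁹ C)(-9.02×10⁻⁹ C)(1/0.649 − 1/0.469) = 1.88×10⁻⁷ J.
v = √(2·1.88×10⁻⁷/0.0481) = 2.80×10⁻³ m/s.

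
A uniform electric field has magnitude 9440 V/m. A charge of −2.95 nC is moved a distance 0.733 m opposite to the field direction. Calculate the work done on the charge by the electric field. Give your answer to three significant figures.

The potential change for a displacement 0.733 m opposite to the field direction is ΔV = +Ed = 6920 V.
W_field = −qΔV = 2.04×10⁻⁵ J.

2.04×10⁻⁵ J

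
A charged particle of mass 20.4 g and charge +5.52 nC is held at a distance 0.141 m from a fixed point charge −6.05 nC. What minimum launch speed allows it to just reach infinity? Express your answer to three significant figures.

To just escape, total mechanical energy must reach zero at infinity: ½mv²_min + U = 0, so ½mv²_min = −U = |kQq|/r.
|U| = |kQq|/r = (8.99×10⁹ N·m²/C²)(6.05×10⁻⁹)(5.52×10⁻⁹)/(0.141) = 2.13×10⁻⁶ J.
v_min = √(2|U|/m) = √(2·2.13×10⁻⁶/0.0204) = 0.0144 m/s.

0.0144 m/s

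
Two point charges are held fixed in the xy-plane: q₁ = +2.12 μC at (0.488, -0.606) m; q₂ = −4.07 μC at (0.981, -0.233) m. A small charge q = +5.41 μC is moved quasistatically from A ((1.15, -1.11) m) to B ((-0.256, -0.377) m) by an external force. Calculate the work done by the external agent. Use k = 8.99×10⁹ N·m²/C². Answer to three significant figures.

For quasistatic motion the external work equals the change in potential energy: W_ext = qΔV = q(V_B − V_A).
At A: distances to the source charges are 0.832 m, 0.893 m; V_A = Σ kqᵢ/rᵢ = -1.81×10⁴ V.
At B: distances to the source charges are 0.778 m, 1.25 m; V_B = Σ kqᵢ/rᵢ = -4900 V.
ΔV = V_B − V_A = 1.32×10⁴ V.
W_ext = qΔV = (5.41×10⁻⁶ C)(1.32×10⁴ V) = 0.0712 J.

0.0712 J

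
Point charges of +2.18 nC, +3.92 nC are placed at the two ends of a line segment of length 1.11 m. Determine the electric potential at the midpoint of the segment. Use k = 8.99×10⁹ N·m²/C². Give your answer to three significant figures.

The total potential is the scalar sum of each charge's contribution, V = Σ kqᵢ/rᵢ.
Each charge is 0.555 m from the midpoint.
V = k[(2.18×10⁻⁹)/(0.555) + (3.92×10⁻⁹)/(0.555)] = 98.8 V.

98.8 V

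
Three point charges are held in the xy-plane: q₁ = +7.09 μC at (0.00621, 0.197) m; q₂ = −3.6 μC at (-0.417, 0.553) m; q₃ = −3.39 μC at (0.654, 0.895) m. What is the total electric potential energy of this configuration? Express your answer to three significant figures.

The assembly work is the sum of pairwise potential energies, U = Σ_{i<j} kqᵢqⱼ/rᵢⱼ.
Pair separations: r₁₂ = 0.553 m, r₁₃ = 0.952 m, r₂₃ = 1.12 m.
U = (-0.415) + (-0.227) + (0.0976) = -0.544 J.

-0.544 J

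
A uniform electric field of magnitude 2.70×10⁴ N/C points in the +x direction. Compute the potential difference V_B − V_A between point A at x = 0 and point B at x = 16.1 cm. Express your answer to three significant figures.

In a uniform field, potential decreases in the direction of E: V_B − V_A = −E·Δx.
V_B − V_A = −(2.70×10⁴ V/m)(0.161 m) = -4350 V.

-4350 V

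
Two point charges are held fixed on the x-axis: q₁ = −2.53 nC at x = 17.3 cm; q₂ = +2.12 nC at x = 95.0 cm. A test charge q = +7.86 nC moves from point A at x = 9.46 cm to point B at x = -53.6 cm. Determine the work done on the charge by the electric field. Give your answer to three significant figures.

-1.95×10⁻⁶ J

The work done by the electric force is W_field = −ΔU = −q(V_B − V_A) = q(V_A − V_B).
At A: distances to the source charges are 0.0784 m, 0.855 m; V_A = Σ kqᵢ/rᵢ = -268 V.
At B: distances to the source charges are 0.709 m, 1.49 m; V_B = Σ kqᵢ/rᵢ = -19.3 V.
ΔV = V_B − V_A = 249 V.
W_field = −qΔV = −(7.86×10⁻⁹ C)(249 V) = -1.95×10⁻⁶ J.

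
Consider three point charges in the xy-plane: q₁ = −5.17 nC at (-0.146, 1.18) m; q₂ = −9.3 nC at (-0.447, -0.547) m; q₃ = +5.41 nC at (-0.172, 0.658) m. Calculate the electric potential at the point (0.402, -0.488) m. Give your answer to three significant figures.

Electric potential is a scalar, so the contributions from each charge add algebraically: V = Σ kqᵢ/rᵢ.
Distances from the field point to each charge: r₁ = 1.76 m, r₂ = 0.851 m, r₃ = 1.28 m.
V = k[(-5.17×10⁻⁹)/(1.76) + (-9.30×10⁻⁹)/(0.851) + (5.41×10⁻⁹)/(1.28)] = -86.8 V.

-86.8 V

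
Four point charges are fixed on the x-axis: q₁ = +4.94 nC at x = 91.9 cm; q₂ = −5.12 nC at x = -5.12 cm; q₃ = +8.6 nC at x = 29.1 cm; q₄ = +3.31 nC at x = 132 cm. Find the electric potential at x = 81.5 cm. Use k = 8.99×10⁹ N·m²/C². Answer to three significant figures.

580 V

The total potential is the scalar sum of each charge's contribution, V = Σ kqᵢ/rᵢ.
Distances from the field point to each charge: r₁ = 0.104 m, r₂ = 0.866 m, r₃ = 0.524 m, r₄ = 0.505 m.
V = k[(4.94×10⁻⁹)/(0.104) + (-5.12×10⁻⁹)/(0.866) + (8.60×10⁻⁹)/(0.524) + (3.31×10⁻⁹)/(0.505)] = 580 V.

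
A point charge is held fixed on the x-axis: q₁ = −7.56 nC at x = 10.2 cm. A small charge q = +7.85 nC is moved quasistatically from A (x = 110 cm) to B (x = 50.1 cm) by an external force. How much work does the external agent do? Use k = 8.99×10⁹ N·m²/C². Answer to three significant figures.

For quasistatic motion the external work equals the change in potential energy: W_ext = qΔV = q(V_B − V_A).
At A: distance to the source charge is 0.998 m; V_A = kq₁/r = -68.1 V.
At B: distance to the source charge is 0.399 m; V_B = kq₁/r = -170 V.
ΔV = V_B − V_A = -102 V.
W_ext = qΔV = (7.85×10⁻⁹ C)(-102 V) = -8.03×10⁻⁷ J.

-8.03×10⁻⁷ J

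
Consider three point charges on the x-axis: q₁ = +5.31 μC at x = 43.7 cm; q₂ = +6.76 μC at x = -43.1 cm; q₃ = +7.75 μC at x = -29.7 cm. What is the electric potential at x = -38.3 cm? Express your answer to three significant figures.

Electric potential is a scalar, so the contributions from each charge add algebraically: V = Σ kqᵢ/rᵢ.
Distances from the field point to each charge: r₁ = 0.820 m, r₂ = 0.0480 m, r₃ = 0.0860 m.
V = k[(5.31×10⁻⁶)/(0.820) + (6.76×10⁻⁶)/(0.0480) + (7.75×10⁻⁶)/(0.0860)] = 2.13×10⁶ V.

2.13×10⁶ V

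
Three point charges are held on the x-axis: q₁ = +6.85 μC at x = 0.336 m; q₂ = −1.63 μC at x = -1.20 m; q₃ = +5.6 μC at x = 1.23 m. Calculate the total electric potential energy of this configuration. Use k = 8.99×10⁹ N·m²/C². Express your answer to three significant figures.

The work to assemble the configuration equals its total potential energy, U = Σ kqᵢqⱼ/rᵢⱼ over all pairs.
Pair separations: r₁₂ = 1.54 m, r₁₃ = 0.894 m, r₂₃ = 2.43 m.
U = (-0.0654) + (0.386) + (-0.0338) = 0.287 J.

0.287 J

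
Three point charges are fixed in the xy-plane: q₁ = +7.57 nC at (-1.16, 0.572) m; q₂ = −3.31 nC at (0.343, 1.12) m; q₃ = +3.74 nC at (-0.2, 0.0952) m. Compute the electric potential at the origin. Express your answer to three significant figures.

Electric potential is a scalar, so the contributions from each charge add algebraically: V = Σ kqᵢ/rᵢ.
Distances from the field point to each charge: r₁ = 1.29 m, r₂ = 1.17 m, r₃ = 0.222 m.
V = k[(7.57×10⁻⁹)/(1.29) + (-3.31×10⁻⁹)/(1.17) + (3.74×10⁻⁹)/(0.222)] = 179 V.

179 V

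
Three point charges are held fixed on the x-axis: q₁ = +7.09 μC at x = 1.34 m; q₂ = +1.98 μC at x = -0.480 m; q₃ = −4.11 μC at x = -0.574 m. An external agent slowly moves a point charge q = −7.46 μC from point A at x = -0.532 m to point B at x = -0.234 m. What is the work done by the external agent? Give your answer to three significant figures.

-3.79 J

For quasistatic motion the external work equals the change in potential energy: W_ext = qΔV = q(V_B − V_A).
At A: distances to the source charges are 1.87 m, 0.0520 m, 0.0420 m; V_A = Σ kqᵢ/rᵢ = -5.03×10⁵ V.
At B: distances to the source charges are 1.57 m, 0.246 m, 0.340 m; V_B = Σ kqᵢ/rᵢ = 4180 V.
ΔV = V_B − V_A = 5.08×10⁵ V.
W_ext = qΔV = (-7.46×10⁻⁶ C)(5.08×10⁵ V) = -3.79 J.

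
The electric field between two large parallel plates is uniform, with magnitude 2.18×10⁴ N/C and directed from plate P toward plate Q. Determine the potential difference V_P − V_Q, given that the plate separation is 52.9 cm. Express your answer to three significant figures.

1.15×10⁴ V

In a uniform field, potential decreases in the direction of E: ΔV = −E·d for a displacement d parallel to E.
Going from Q to P is a displacement of 52.9 cm opposite to the field, so V_P − V_Q = +Ed = 1.15×10⁴ V.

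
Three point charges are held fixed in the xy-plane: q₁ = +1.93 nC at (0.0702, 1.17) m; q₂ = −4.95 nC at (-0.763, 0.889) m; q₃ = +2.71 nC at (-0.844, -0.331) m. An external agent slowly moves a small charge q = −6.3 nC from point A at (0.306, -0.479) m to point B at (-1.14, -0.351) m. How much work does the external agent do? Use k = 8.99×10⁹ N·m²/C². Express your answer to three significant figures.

-3.21×10⁻⁷ J

For quasistatic motion the external work equals the change in potential energy: W_ext = qΔV = q(V_B − V_A).
At A: distances to the source charges are 1.67 m, 1.74 m, 1.16 m; V_A = Σ kqᵢ/rᵢ = 5.80 V.
At B: distances to the source charges are 1.94 m, 1.30 m, 0.297 m; V_B = Σ kqᵢ/rᵢ = 56.7 V.
ΔV = V_B − V_A = 50.9 V.
W_ext = qΔV = (-6.30×10⁻⁹ C)(50.9 V) = -3.21×10⁻⁷ J.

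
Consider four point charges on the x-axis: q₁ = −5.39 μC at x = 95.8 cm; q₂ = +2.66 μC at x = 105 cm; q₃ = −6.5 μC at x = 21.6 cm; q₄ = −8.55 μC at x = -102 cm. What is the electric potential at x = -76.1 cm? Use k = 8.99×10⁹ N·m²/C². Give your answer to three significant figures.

-3.72×10⁵ V

The total potential is the scalar sum of each charge's contribution, V = Σ kqᵢ/rᵢ.
Distances from the field point to each charge: r₁ = 1.72 m, r₂ = 1.81 m, r₃ = 0.977 m, r₄ = 0.259 m.
V = k[(-5.39×10⁻⁶)/(1.72) + (2.66×10⁻⁶)/(1.81) + (-6.50×10⁻⁶)/(0.977) + (-8.55×10⁻⁶)/(0.259)] = -3.72×10⁵ V.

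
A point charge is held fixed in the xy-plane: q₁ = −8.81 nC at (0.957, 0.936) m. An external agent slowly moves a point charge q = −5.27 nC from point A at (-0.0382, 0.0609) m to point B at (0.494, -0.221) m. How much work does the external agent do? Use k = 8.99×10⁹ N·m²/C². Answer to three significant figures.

For quasistatic motion the external work equals the change in potential energy: W_ext = qΔV = q(V_B − V_A).
At A: distance to the source charge is 1.33 m; V_A = kq₁/r = -59.8 V.
At B: distance to the source charge is 1.25 m; V_B = kq₁/r = -63.6 V.
ΔV = V_B − V_A = -3.79 V.
W_ext = qΔV = (-5.27×10⁻⁹ C)(-3.79 V) = 2.00×10⁻⁸ J.

2.00×10⁻⁸ J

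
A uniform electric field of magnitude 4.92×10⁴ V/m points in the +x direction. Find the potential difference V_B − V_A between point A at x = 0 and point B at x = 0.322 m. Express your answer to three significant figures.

In a uniform field, potential decreases in the direction of E: V_B − V_A = −E·Δx.
V_B − V_A = −(4.92×10⁴ V/m)(0.322 m) = -1.58×10⁴ V.

-1.58×10⁴ V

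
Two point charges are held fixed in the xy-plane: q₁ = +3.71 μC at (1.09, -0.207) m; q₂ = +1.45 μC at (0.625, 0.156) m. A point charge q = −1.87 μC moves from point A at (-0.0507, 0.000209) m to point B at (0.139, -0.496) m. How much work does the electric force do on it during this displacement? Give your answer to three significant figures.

3.78×10⁻³ J

The work done by the electric force is W_field = −ΔU = −q(V_B − V_A) = q(V_A − V_B).
At A: distances to the source charges are 1.16 m, 0.693 m; V_A = Σ kqᵢ/rᵢ = 4.76×10⁴ V.
At B: distances to the source charges are 0.994 m, 0.813 m; V_B = Σ kqᵢ/rᵢ = 4.96×10⁴ V.
ΔV = V_B − V_A = 2020 V.
W_field = −qΔV = −(-1.87×10⁻⁶ C)(2020 V) = 3.78×10⁻³ J.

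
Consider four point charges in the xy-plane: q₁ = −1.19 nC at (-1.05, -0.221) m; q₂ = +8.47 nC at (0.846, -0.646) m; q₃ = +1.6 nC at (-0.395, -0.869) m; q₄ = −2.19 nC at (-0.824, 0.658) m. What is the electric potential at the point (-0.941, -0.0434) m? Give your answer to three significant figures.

Electric potential is a scalar, so the contributions from each charge add algebraically: V = Σ kqᵢ/rᵢ.
Distances from the field point to each charge: r₁ = 0.208 m, r₂ = 1.89 m, r₃ = 0.990 m, r₄ = 0.711 m.
V = k[(-1.19×10⁻⁹)/(0.208) + (8.47×10⁻⁹)/(1.89) + (1.60×10⁻⁹)/(0.990) + (-2.19×10⁻⁹)/(0.711)] = -24.1 V.

-24.1 V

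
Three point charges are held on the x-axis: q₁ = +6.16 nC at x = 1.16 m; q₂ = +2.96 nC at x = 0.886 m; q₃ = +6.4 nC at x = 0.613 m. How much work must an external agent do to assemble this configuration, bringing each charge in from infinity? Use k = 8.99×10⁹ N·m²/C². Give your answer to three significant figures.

1.87×10⁻⁶ J

The assembly work is the sum of pairwise potential energies, U = Σ_{i<j} kqᵢqⱼ/rᵢⱼ.
Pair separations: r₁₂ = 0.274 m, r₁₃ = 0.547 m, r₂₃ = 0.273 m.
U = (5.98×10⁻⁷) + (6.48×10⁻⁷) + (6.24×10⁻⁷) = 1.87×10⁻⁶ J.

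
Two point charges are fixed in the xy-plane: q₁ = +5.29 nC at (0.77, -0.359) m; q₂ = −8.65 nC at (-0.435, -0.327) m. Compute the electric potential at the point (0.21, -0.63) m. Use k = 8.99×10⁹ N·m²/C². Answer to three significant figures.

The total potential is the scalar sum of each charge's contribution, V = Σ kqᵢ/rᵢ.
Distances from the field point to each charge: r₁ = 0.622 m, r₂ = 0.713 m.
V = k[(5.29×10⁻⁹)/(0.622) + (-8.65×10⁻⁹)/(0.713)] = -32.7 V.

-32.7 V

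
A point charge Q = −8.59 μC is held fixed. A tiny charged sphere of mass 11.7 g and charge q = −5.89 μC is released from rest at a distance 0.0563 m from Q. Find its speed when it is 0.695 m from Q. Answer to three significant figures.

35.6 m/s

Only the electrostatic force acts, so mechanical energy is conserved: ½mv² = U₁ − U₂ = kQq(1/r₁ − 1/r₂).
U₁ − U₂ = (8.99×10⁹ N·m²/C²)(-8.59×10⁻⁶ C)(-5.89×10⁻⁶ C)(1/0.0563 − 1/0.695) = 7.42 J.
v = √(2·7.42/0.0117) = 35.6 m/s.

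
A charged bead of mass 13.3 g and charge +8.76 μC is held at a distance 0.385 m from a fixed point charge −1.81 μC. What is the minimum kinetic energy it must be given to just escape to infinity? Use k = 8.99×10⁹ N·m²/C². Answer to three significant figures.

0.370 J

To just escape, total mechanical energy must reach zero at infinity: ½mv²_min + U = 0, so ½mv²_min = −U = |kQq|/r.
|U| = |kQq|/r = (8.99×10⁹ N·m²/C²)(1.81×10⁻⁶)(8.76×10⁻⁶)/(0.385) = 0.370 J.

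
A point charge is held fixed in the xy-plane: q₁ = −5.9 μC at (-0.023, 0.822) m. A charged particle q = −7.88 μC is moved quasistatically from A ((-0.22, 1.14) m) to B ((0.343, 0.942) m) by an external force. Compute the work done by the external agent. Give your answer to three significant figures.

For quasistatic motion the external work equals the change in potential energy: W_ext = qΔV = q(V_B − V_A).
At A: distance to the source charge is 0.374 m; V_A = kq₁/r = -1.42×10⁵ V.
At B: distance to the source charge is 0.385 m; V_B = kq₁/r = -1.38×10⁵ V.
ΔV = V_B − V_A = 4080 V.
W_ext = qΔV = (-7.88×10⁻⁶ C)(4080 V) = -0.0322 J.

-0.0322 J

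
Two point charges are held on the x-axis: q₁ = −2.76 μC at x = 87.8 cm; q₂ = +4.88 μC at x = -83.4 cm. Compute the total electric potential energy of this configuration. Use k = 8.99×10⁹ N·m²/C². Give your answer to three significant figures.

The work to assemble the configuration equals its total potential energy, U = Σ kqᵢqⱼ/rᵢⱼ over all pairs.
Pair separations: r₁₂ = 1.71 m.
U = (-0.0707) = -0.0707 J.

-0.0707 J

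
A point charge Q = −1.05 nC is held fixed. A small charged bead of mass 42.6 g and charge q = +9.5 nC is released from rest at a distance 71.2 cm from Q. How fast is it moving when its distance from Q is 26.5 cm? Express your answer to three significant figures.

Only the electrostatic force acts, so mechanical energy is conserved: ½mv² = U₁ − U₂ = kQq(1/r₁ − 1/r₂).
U₁ − U₂ = (8.99×10⁹ N·m²/C²)(-1.05×10⁻⁹ C)(9.50×10⁻⁹ C)(1/0.712 − 1/0.265) = 2.12×10⁻⁷ J.
v = √(2·2.12×10⁻⁷/0.0426) = 3.16×10⁻³ m/s.

3.16×10⁻³ m/s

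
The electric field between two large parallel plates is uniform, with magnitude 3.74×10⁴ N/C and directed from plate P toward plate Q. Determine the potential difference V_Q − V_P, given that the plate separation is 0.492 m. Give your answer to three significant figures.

-1.84×10⁴ V

In a uniform field, potential decreases in the direction of E: ΔV = −E·d for a displacement d parallel to E.
Going from P to Q is a displacement of 0.492 m along the field, so V_Q − V_P = −Ed = -1.84×10⁴ V.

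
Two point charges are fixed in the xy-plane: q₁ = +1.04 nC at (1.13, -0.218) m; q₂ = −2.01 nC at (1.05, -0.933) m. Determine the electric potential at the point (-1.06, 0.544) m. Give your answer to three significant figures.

-2.98 V

The total potential is the scalar sum of each charge's contribution, V = Σ kqᵢ/rᵢ.
Distances from the field point to each charge: r₁ = 2.32 m, r₂ = 2.58 m.
V = k[(1.04×10⁻⁹)/(2.32) + (-2.01×10⁻⁹)/(2.58)] = -2.98 V.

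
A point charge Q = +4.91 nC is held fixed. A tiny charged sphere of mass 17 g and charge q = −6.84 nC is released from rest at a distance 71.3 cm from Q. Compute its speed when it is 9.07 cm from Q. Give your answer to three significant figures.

Only the electrostatic force acts, so mechanical energy is conserved: ½mv² = U₁ − U₂ = kQq(1/r₁ − 1/r₂).
U₁ − U₂ = (8.99×10⁹ N·m²/C²)(4.91×10⁻⁹ C)(-6.84×10⁻⁹ C)(1/0.713 − 1/0.0907) = 2.91×10⁻⁶ J.
v = √(2·2.91×10⁻⁶/0.0170) = 0.0185 m/s.

0.0185 m/s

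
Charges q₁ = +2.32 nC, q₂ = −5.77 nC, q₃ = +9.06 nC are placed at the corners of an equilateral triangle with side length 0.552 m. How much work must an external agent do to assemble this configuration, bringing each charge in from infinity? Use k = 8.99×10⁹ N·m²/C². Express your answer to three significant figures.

-7.27×10⁻⁷ J

The assembly work is the sum of pairwise potential energies, U = Σ_{i<j} kqᵢqⱼ/rᵢⱼ.
All three pair separations equal the side length, 0.552 m.
U = (-2.18×10⁻⁷) + (3.42×10⁻⁷) + (-8.51×10⁻⁷) = -7.27×10⁻⁷ J.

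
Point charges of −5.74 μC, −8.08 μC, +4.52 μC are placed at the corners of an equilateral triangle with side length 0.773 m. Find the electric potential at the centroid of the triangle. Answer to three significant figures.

The total potential is the scalar sum of each charge's contribution, V = Σ kqᵢ/rᵢ.
The distance from each vertex to the centroid is a/√3 = 0.446 m.
V = k[(-5.74×10⁻⁶)/(0.446) + (-8.08×10⁻⁶)/(0.446) + (4.52×10⁻⁶)/(0.446)] = -1.87×10⁵ V.

-1.87×10⁵ V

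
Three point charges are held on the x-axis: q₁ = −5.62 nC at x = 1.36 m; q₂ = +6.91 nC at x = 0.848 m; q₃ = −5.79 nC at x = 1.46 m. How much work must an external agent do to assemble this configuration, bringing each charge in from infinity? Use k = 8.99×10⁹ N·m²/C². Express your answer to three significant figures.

1.66×10⁻⁶ J

The assembly work is the sum of pairwise potential energies, U = Σ_{i<j} kqᵢqⱼ/rᵢⱼ.
Pair separations: r₁₂ = 0.512 m, r₁₃ = 0.100 m, r₂₃ = 0.612 m.
U = (-6.82×10⁻⁷) + (2.93×10⁻⁶) + (-5.88×10⁻⁷) = 1.66×10⁻⁶ J.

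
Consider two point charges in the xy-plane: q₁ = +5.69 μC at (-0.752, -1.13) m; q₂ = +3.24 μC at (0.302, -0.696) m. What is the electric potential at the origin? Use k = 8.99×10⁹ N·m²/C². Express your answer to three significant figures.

The total potential is the scalar sum of each charge's contribution, V = Σ kqᵢ/rᵢ.
Distances from the field point to each charge: r₁ = 1.36 m, r₂ = 0.759 m.
V = k[(5.69×10⁻⁶)/(1.36) + (3.24×10⁻⁶)/(0.759)] = 7.61×10⁴ V.

7.61×10⁴ V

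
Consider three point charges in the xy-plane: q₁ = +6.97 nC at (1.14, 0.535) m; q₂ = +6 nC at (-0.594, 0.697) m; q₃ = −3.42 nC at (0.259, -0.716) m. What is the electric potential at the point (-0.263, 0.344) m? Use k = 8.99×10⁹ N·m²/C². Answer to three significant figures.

130 V

Electric potential is a scalar, so the contributions from each charge add algebraically: V = Σ kqᵢ/rᵢ.
Distances from the field point to each charge: r₁ = 1.42 m, r₂ = 0.484 m, r₃ = 1.18 m.
V = k[(6.97×10⁻⁹)/(1.42) + (6.00×10⁻⁹)/(0.484) + (-3.42×10⁻⁹)/(1.18)] = 130 V.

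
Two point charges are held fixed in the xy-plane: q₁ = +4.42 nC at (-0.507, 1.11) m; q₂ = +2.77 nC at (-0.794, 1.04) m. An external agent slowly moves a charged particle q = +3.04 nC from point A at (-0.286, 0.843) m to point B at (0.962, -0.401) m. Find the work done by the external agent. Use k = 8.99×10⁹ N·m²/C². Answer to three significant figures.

For quasistatic motion the external work equals the change in potential energy: W_ext = qΔV = q(V_B − V_A).
At A: distances to the source charges are 0.347 m, 0.545 m; V_A = Σ kqᵢ/rᵢ = 160 V.
At B: distances to the source charges are 2.11 m, 2.27 m; V_B = Σ kqᵢ/rᵢ = 29.8 V.
ΔV = V_B − V_A = -131 V.
W_ext = qΔV = (3.04×10⁻⁹ C)(-131 V) = -3.97×10⁻⁷ J.

-3.97×10⁻⁷ J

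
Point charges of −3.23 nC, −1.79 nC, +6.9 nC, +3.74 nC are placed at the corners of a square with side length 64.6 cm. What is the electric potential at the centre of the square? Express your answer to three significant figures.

111 V

The total potential is the scalar sum of each charge's contribution, V = Σ kqᵢ/rᵢ.
The distance from each corner to the centre is a√2/2 = 0.457 m.
V = k[(-3.23×10⁻⁹)/(0.457) + (-1.79×10⁻⁹)/(0.457) + (6.90×10⁻⁹)/(0.457) + (3.74×10⁻⁹)/(0.457)] = 111 V.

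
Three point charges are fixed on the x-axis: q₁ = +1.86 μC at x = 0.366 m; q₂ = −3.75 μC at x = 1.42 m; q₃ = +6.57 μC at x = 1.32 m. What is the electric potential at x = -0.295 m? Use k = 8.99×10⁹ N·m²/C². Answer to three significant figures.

The total potential is the scalar sum of each charge's contribution, V = Σ kqᵢ/rᵢ.
Distances from the field point to each charge: r₁ = 0.661 m, r₂ = 1.71 m, r₃ = 1.61 m.
V = k[(1.86×10⁻⁶)/(0.661) + (-3.75×10⁻⁶)/(1.71) + (6.57×10⁻⁶)/(1.61)] = 4.22×10⁴ V.

4.22×10⁴ V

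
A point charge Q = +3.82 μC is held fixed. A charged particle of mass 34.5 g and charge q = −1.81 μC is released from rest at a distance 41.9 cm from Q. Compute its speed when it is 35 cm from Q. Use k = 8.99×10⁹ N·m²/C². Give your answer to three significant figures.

Only the electrostatic force acts, so mechanical energy is conserved: ½mv² = U₁ − U₂ = kQq(1/r₁ − 1/r₂).
U₁ − U₂ = (8.99×10⁹ N·m²/C²)(3.82×10⁻⁶ C)(-1.81×10⁻⁶ C)(1/0.419 − 1/0.350) = 0.0292 J.
v = √(2·0.0292/0.0345) = 1.30 m/s.

1.30 m/s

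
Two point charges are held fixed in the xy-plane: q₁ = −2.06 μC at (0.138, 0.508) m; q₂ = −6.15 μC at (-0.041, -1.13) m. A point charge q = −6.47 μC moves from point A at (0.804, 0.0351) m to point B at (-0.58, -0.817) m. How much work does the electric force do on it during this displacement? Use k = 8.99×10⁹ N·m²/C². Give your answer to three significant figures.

-0.258 J

The work done by the electric force is W_field = −ΔU = −q(V_B − V_A) = q(V_A − V_B).
At A: distances to the source charges are 0.817 m, 1.44 m; V_A = Σ kqᵢ/rᵢ = -6.11×10⁴ V.
At B: distances to the source charges are 1.51 m, 0.623 m; V_B = Σ kqᵢ/rᵢ = -1.01×10⁵ V.
ΔV = V_B − V_A = -3.99×10⁴ V.
W_field = −qΔV = −(-6.47×10⁻⁶ C)(-3.99×10⁴ V) = -0.258 J.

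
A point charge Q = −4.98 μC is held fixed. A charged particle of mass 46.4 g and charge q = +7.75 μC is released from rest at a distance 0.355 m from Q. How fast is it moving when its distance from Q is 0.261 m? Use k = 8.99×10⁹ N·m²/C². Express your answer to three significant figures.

3.90 m/s

Only the electrostatic force acts, so mechanical energy is conserved: ½mv² = U₁ − U₂ = kQq(1/r₁ − 1/r₂).
U₁ − U₂ = (8.99×10⁹ N·m²/C²)(-4.98×10⁻⁶ C)(7.75×10⁻⁶ C)(1/0.355 − 1/0.261) = 0.352 J.
v = √(2·0.352/0.0464) = 3.90 m/s.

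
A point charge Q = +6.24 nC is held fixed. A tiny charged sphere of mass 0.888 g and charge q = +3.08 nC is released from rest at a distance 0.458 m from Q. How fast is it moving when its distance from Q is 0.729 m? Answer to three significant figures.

Only the electrostatic force acts, so mechanical energy is conserved: ½mv² = U₁ − U₂ = kQq(1/r₁ − 1/r₂).
U₁ − U₂ = (8.99×10⁹ N·m²/C²)(6.24×10⁻⁹ C)(3.08×10⁻⁹ C)(1/0.458 − 1/0.729) = 1.40×10⁻⁷ J.
v = √(2·1.40×10⁻⁷/8.88×10⁻⁴) = 0.0178 m/s.

0.0178 m/s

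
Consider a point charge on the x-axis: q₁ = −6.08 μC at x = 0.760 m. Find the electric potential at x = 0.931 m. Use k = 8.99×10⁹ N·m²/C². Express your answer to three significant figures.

Electric potential is a scalar, so the contributions from each charge add algebraically: V = Σ kqᵢ/rᵢ.
V = k[(-6.08×10⁻⁶)/(0.171)] = -3.20×10⁵ V.

-3.20×10⁵ V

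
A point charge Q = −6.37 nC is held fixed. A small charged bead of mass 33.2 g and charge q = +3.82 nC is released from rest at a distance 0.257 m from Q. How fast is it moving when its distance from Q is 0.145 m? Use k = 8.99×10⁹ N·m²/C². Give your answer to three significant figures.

6.29×10⁻³ m/s

Only the electrostatic force acts, so mechanical energy is conserved: ½mv² = U₁ − U₂ = kQq(1/r₁ − 1/r₂).
U₁ − U₂ = (8.99×10⁹ N·m²/C²)(-6.37×10⁻⁹ C)(3.82×10⁻⁹ C)(1/0.257 − 1/0.145) = 6.57×10⁻⁷ J.
v = √(2·6.57×10⁻⁷/0.0332) = 6.29×10⁻³ m/s.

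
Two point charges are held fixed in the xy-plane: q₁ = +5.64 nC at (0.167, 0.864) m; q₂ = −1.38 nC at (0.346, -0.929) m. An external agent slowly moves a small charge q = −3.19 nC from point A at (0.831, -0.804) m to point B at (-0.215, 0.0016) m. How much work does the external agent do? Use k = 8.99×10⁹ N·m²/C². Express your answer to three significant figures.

-1.24×10⁻⁷ J

For quasistatic motion the external work equals the change in potential energy: W_ext = qΔV = q(V_B − V_A).
At A: distances to the source charges are 1.80 m, 0.501 m; V_A = Σ kqᵢ/rᵢ = 3.47 V.
At B: distances to the source charges are 0.943 m, 1.09 m; V_B = Σ kqᵢ/rᵢ = 42.3 V.
ΔV = V_B − V_A = 38.9 V.
W_ext = qΔV = (-3.19×10⁻⁹ C)(38.9 V) = -1.24×10⁻⁷ J.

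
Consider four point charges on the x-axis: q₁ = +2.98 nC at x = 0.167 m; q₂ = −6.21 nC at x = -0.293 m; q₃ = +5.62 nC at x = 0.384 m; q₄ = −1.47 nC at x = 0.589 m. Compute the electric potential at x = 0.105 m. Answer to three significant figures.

446 V

The total potential is the scalar sum of each charge's contribution, V = Σ kqᵢ/rᵢ.
Distances from the field point to each charge: r₁ = 0.0620 m, r₂ = 0.398 m, r₃ = 0.279 m, r₄ = 0.484 m.
V = k[(2.98×10⁻⁹)/(0.0620) + (-6.21×10⁻⁹)/(0.398) + (5.62×10⁻⁹)/(0.279) + (-1.47×10⁻⁹)/(0.484)] = 446 V.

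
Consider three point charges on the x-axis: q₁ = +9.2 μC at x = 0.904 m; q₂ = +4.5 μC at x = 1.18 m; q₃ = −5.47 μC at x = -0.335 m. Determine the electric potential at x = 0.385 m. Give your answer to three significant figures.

1.42×10⁵ V

The total potential is the scalar sum of each charge's contribution, V = Σ kqᵢ/rᵢ.
Distances from the field point to each charge: r₁ = 0.519 m, r₂ = 0.795 m, r₃ = 0.720 m.
V = k[(9.20×10⁻⁶)/(0.519) + (4.50×10⁻⁶)/(0.795) + (-5.47×10⁻⁶)/(0.720)] = 1.42×10⁵ V.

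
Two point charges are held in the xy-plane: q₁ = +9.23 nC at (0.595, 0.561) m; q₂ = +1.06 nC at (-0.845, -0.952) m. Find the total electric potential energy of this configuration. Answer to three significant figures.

The assembly work is the sum of pairwise potential energies, U = Σ_{i<j} kqᵢqⱼ/rᵢⱼ.
Pair separations: r₁₂ = 2.09 m.
U = (4.21×10⁻⁸) = 4.21×10⁻⁸ J.

4.21×10⁻⁸ J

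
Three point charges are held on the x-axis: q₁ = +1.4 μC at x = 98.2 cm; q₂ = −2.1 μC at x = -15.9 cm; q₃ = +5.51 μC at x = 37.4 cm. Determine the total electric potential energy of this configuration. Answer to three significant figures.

-0.104 J

The work to assemble the configuration equals its total potential energy, U = Σ kqᵢqⱼ/rᵢⱼ over all pairs.
Pair separations: r₁₂ = 1.14 m, r₁₃ = 0.608 m, r₂₃ = 0.533 m.
U = (-0.0232) + (0.114) + (-0.195) = -0.104 J.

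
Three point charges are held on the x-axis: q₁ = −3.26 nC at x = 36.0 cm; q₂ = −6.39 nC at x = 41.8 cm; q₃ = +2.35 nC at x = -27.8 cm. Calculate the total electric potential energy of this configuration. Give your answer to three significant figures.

2.93×10⁻⁶ J

The work to assemble the configuration equals its total potential energy, U = Σ kqᵢqⱼ/rᵢⱼ over all pairs.
Pair separations: r₁₂ = 0.0580 m, r₁₃ = 0.638 m, r₂₃ = 0.696 m.
U = (3.23×10⁻⁶) + (-1.08×10⁻⁷) + (-1.94×10⁻⁷) = 2.93×10⁻⁶ J.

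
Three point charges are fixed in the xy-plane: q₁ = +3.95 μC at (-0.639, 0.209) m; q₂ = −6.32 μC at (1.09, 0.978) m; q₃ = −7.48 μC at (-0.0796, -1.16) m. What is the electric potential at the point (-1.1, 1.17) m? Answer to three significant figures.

Electric potential is a scalar, so the contributions from each charge add algebraically: V = Σ kqᵢ/rᵢ.
Distances from the field point to each charge: r₁ = 1.07 m, r₂ = 2.20 m, r₃ = 2.54 m.
V = k[(3.95×10⁻⁶)/(1.07) + (-6.32×10⁻⁶)/(2.20) + (-7.48×10⁻⁶)/(2.54)] = -1.90×10⁴ V.

-1.90×10⁴ V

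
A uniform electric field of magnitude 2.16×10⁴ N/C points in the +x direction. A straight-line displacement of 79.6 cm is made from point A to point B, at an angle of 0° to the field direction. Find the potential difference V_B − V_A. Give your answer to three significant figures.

-1.72×10⁴ V

Only the component of displacement along E changes the potential: ΔV = −E·d·cosθ.
ΔV = −(2.16×10⁴ V/m)(0.796 m)cos0° = -1.72×10⁴ V.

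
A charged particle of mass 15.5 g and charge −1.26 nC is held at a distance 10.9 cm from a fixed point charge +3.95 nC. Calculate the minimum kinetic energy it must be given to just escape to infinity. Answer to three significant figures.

To just escape, total mechanical energy must reach zero at infinity: ½mv²_min + U = 0, so ½mv²_min = −U = |kQq|/r.
|U| = |kQq|/r = (8.99×10⁹ N·m²/C²)(3.95×10⁻⁹)(1.26×10⁻⁹)/(0.109) = 4.10×10⁻⁷ J.

4.10×10⁻⁷ J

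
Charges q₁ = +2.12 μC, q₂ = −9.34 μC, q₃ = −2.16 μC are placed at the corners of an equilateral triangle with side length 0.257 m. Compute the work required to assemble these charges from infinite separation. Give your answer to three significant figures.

The work to assemble the configuration equals its total potential energy, U = Σ kqᵢqⱼ/rᵢⱼ over all pairs.
All three pair separations equal the side length, 0.257 m.
U = (-0.693) + (-0.160) + (0.706) = -0.147 J.

-0.147 J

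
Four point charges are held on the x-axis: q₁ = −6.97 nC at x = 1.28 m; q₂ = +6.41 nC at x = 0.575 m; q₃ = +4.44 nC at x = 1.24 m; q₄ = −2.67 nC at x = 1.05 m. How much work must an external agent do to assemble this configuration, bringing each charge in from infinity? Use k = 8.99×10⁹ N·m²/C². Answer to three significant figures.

The work to assemble the configuration equals its total potential energy, U = Σ kqᵢqⱼ/rᵢⱼ over all pairs.
Pair separations: r₁₂ = 0.705 m, r₁₃ = 0.0400 m, r₁₄ = 0.230 m, r₂₃ = 0.665 m, r₂₄ = 0.475 m, r₃₄ = 0.190 m.
Summing all 6 pair terms gives U = -7.30×10⁻⁶ J.

-7.30×10⁻⁶ J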